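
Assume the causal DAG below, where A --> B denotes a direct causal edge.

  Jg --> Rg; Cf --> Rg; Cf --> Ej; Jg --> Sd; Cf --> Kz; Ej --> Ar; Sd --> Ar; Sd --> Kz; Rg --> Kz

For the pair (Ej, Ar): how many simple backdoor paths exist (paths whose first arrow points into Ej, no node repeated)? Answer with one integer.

4

A backdoor path from Ej to Ar is any simple undirected path whose first edge points into Ej (i.e. leaves Ej via a parent).
Parents of Ej: {Cf}.
Enumerating:
  P1: Ej <- Cf -> Rg <- Jg -> Sd -> Ar
  P2: Ej <- Cf -> Rg -> Kz <- Sd -> Ar
  P3: Ej <- Cf -> Kz <- Sd -> Ar
  P4: Ej <- Cf -> Kz <- Rg <- Jg -> Sd -> Ar
That exhausts the simple backdoor paths. Count: 4.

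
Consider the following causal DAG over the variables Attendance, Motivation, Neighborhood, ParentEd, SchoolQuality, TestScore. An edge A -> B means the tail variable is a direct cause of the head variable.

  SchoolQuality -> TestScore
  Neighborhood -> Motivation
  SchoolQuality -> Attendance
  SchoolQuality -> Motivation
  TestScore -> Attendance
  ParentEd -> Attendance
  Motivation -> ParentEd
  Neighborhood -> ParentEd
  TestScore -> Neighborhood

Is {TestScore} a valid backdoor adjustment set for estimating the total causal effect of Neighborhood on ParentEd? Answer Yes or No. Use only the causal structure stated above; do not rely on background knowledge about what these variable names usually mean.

Backdoor paths from Neighborhood to ParentEd (paths whose first edge points into Neighborhood):
  P1: Neighborhood <- TestScore <- SchoolQuality -> Motivation -> ParentEd
  P2: Neighborhood <- TestScore <- SchoolQuality -> Attendance <- ParentEd
  P3: Neighborhood <- TestScore -> Attendance <- SchoolQuality -> Motivation -> ParentEd
  P4: Neighborhood <- TestScore -> Attendance <- ParentEd
Condition 1 (no descendant of Neighborhood in the set): holds — descendants of Neighborhood are {Attendance, Motivation, ParentEd}; none are in {TestScore}.
Condition 2 (every backdoor path blocked by {TestScore}):
  P1: blocked at chain node TestScore ∈ conditioning set.
  P2: blocked at chain node TestScore ∈ conditioning set.
  P3: blocked at fork node TestScore ∈ conditioning set.
  P4: blocked at fork node TestScore ∈ conditioning set.
{TestScore} satisfies the backdoor criterion.

Yes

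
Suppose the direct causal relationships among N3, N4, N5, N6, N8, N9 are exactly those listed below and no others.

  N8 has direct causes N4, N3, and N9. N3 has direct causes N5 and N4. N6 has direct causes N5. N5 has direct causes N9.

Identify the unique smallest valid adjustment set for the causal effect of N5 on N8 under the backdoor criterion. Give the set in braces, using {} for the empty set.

Variables eligible for adjustment (non-descendants of N5, excluding N5 and N8): {N4, N9}.
Backdoor paths from N5 to N8:
  P1: N5 <- N9 -> N8
The empty set is not sufficient: P1 (N5 <- N9 -> N8) has no collider blocking it and no conditioned non-collider, so it is open.
Try {N9}:
  P1: blocked at fork node N9 ∈ conditioning set.
{N9} contains no descendant of N5 and blocks every backdoor path.
No other singleton works — e.g. {N4} leaves P1 open — so {N9} is the unique smallest valid adjustment set.

{N9}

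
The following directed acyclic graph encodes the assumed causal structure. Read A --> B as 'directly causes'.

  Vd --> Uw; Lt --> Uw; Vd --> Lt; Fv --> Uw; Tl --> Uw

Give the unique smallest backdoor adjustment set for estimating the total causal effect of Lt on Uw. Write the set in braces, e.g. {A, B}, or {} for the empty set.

{Vd}

Variables eligible for adjustment (non-descendants of Lt, excluding Lt and Uw): {Fv, Tl, Vd}.
Backdoor paths from Lt to Uw:
  P1: Lt <- Vd -> Uw
The empty set is not sufficient: P1 (Lt <- Vd -> Uw) has no collider blocking it and no conditioned non-collider, so it is open.
Try {Vd}:
  P1: blocked at fork node Vd ∈ conditioning set.
{Vd} contains no descendant of Lt and blocks every backdoor path.
No other singleton works — e.g. {Tl} leaves P1 open — so {Vd} is the unique smallest valid adjustment set.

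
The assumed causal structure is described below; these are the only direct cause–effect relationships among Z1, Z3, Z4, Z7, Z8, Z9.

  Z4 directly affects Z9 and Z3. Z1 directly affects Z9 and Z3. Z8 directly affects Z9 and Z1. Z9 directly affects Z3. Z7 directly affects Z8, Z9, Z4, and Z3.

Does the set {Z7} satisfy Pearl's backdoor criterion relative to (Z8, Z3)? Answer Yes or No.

Yes

Backdoor paths from Z8 to Z3 (paths whose first edge points into Z8):
  P1: Z8 <- Z7 -> Z4 -> Z9 <- Z1 -> Z3
  P2: Z8 <- Z7 -> Z4 -> Z9 -> Z3
  P3: Z8 <- Z7 -> Z4 -> Z3
  P4: Z8 <- Z7 -> Z9 <- Z4 -> Z3
  P5: Z8 <- Z7 -> Z9 <- Z1 -> Z3
  P6: Z8 <- Z7 -> Z9 -> Z3
  P7: Z8 <- Z7 -> Z3
Condition 1 (no descendant of Z8 in the set): holds — descendants of Z8 are {Z1, Z3, Z9}; none are in {Z7}.
Condition 2 (every backdoor path blocked by {Z7}):
  P1: blocked at fork node Z7 ∈ conditioning set.
  P2: blocked at fork node Z7 ∈ conditioning set.
  P3: blocked at fork node Z7 ∈ conditioning set.
  P4: blocked at fork node Z7 ∈ conditioning set.
  P5: blocked at fork node Z7 ∈ conditioning set.
  P6: blocked at fork node Z7 ∈ conditioning set.
  P7: blocked at fork node Z7 ∈ conditioning set.
{Z7} satisfies the backdoor criterion.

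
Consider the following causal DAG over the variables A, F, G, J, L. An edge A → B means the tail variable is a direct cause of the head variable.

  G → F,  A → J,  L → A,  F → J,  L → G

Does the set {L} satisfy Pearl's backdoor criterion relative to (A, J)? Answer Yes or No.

Yes

Backdoor paths from A to J (paths whose first edge points into A):
  P1: A <- L -> G -> F -> J
Condition 1 (no descendant of A in the set): holds — descendants of A are {J}; none are in {L}.
Condition 2 (every backdoor path blocked by {L}):
  P1: blocked at fork node L ∈ conditioning set.
{L} satisfies the backdoor criterion.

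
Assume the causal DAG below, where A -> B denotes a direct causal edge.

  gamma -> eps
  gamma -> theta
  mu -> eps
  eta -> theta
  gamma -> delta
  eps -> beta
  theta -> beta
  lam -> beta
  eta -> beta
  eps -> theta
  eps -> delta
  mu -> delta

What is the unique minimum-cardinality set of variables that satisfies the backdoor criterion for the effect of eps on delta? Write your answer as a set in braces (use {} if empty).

Variables eligible for adjustment (non-descendants of eps, excluding eps and delta): {eta, gamma, lam, mu}.
Backdoor paths from eps to delta:
  P1: eps <- gamma -> delta
  P2: eps <- mu -> delta
The empty set is not sufficient: P1 (eps <- gamma -> delta) has no collider blocking it and no conditioned non-collider, so it is open.
Try {gamma, mu}:
  P1: blocked at fork node gamma ∈ conditioning set.
  P2: blocked at fork node mu ∈ conditioning set.
{gamma, mu} contains no descendant of eps and blocks every backdoor path.
Every element of {gamma, mu} is needed (dropping gamma leaves P1 open; dropping mu leaves P2 open), so no proper subset is valid.
Among all size-2 subsets of the eligible variables, only {gamma, mu} blocks every backdoor path, so it is the unique smallest valid adjustment set.

{gamma, mu}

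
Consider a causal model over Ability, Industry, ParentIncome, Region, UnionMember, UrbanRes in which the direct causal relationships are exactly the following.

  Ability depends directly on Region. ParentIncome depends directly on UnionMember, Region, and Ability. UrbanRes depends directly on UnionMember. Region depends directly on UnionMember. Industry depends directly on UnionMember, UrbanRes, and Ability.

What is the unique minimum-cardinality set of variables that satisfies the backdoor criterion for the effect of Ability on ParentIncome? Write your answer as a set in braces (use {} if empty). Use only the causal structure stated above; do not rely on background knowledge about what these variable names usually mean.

{Region}

Variables eligible for adjustment (non-descendants of Ability, excluding Ability and ParentIncome): {Region, UnionMember, UrbanRes}.
Backdoor paths from Ability to ParentIncome:
  P1: Ability <- Region <- UnionMember -> ParentIncome
  P2: Ability <- Region -> ParentIncome
The empty set is not sufficient: P1 (Ability <- Region <- UnionMember -> ParentIncome) has no collider blocking it and no conditioned non-collider, so it is open.
Try {Region}:
  P1: blocked at chain node Region ∈ conditioning set.
  P2: blocked at fork node Region ∈ conditioning set.
{Region} contains no descendant of Ability and blocks every backdoor path.
No other singleton works — e.g. {UnionMember} leaves P2 open — so {Region} is the unique smallest valid adjustment set.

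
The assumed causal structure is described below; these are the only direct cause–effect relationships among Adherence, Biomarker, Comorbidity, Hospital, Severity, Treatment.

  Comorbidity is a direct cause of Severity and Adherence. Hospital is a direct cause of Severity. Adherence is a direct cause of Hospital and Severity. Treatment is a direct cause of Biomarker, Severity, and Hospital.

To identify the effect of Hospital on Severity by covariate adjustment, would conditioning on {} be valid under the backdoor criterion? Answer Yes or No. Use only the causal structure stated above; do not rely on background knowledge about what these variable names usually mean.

No

Backdoor paths from Hospital to Severity (paths whose first edge points into Hospital):
  P1: Hospital <- Treatment -> Severity
  P2: Hospital <- Adherence <- Comorbidity -> Severity
  P3: Hospital <- Adherence -> Severity
Condition 1 (no descendant of Hospital in the set): holds — descendants of Hospital are {Severity}; none are in {}.
Condition 2 (every backdoor path blocked by {}):
  P1: open — no interior node is in the conditioning set.
  P2: open — no interior node is in the conditioning set.
  P3: open — no interior node is in the conditioning set.
{} does not satisfy the backdoor criterion.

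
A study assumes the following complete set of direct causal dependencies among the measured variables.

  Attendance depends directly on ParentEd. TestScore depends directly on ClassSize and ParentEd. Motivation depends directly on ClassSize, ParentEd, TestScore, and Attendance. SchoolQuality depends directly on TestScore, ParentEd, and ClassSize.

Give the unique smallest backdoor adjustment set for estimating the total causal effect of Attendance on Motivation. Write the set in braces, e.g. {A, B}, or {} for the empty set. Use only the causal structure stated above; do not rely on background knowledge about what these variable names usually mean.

Variables eligible for adjustment (non-descendants of Attendance, excluding Attendance and Motivation): {ClassSize, ParentEd, SchoolQuality, TestScore}.
Backdoor paths from Attendance to Motivation:
  P1: Attendance <- ParentEd -> TestScore <- ClassSize -> Motivation
  P2: Attendance <- ParentEd -> TestScore -> SchoolQuality <- ClassSize -> Motivation
  P3: Attendance <- ParentEd -> TestScore -> Motivation
  P4: Attendance <- ParentEd -> SchoolQuality <- ClassSize -> TestScore -> Motivation
  P5: Attendance <- ParentEd -> SchoolQuality <- ClassSize -> Motivation
  P6: Attendance <- ParentEd -> SchoolQuality <- TestScore <- ClassSize -> Motivation
  P7: Attendance <- ParentEd -> SchoolQuality <- TestScore -> Motivation
  P8: Attendance <- ParentEd -> Motivation
The empty set is not sufficient: P3 (Attendance <- ParentEd -> TestScore -> Motivation) has no collider blocking it and no conditioned non-collider, so it is open.
Try {ParentEd}:
  P1: blocked at fork node ParentEd ∈ conditioning set.
  P2: blocked at fork node ParentEd ∈ conditioning set.
  P3: blocked at fork node ParentEd ∈ conditioning set.
  P4: blocked at fork node ParentEd ∈ conditioning set.
  P5: blocked at fork node ParentEd ∈ conditioning set.
  P6: blocked at fork node ParentEd ∈ conditioning set.
  P7: blocked at fork node ParentEd ∈ conditioning set.
  P8: blocked at fork node ParentEd ∈ conditioning set.
{ParentEd} contains no descendant of Attendance and blocks every backdoor path.
No other singleton works — e.g. {ClassSize} leaves P3 open — so {ParentEd} is the unique smallest valid adjustment set.

{ParentEd}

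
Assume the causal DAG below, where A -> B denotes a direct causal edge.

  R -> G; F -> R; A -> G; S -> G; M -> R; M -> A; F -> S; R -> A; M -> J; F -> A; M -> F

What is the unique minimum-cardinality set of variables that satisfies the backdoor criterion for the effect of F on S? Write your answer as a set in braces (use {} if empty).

Variables eligible for adjustment (non-descendants of F, excluding F and S): {J, M}.
Backdoor paths from F to S:
  P1: F <- M -> R -> A -> G <- S
  P2: F <- M -> R -> G <- S
  P3: F <- M -> A <- R -> G <- S
  P4: F <- M -> A -> G <- S
Each backdoor path contains an unconditioned collider, so every path is already blocked with the empty conditioning set:
  P1: blocked at collider G (neither it nor any descendant is in the conditioning set).
  P2: blocked at collider G (neither it nor any descendant is in the conditioning set).
  P3: blocked at collider A (neither it nor any descendant is in the conditioning set).
  P4: blocked at collider G (neither it nor any descendant is in the conditioning set).
The empty set is therefore the unique smallest valid set.

{}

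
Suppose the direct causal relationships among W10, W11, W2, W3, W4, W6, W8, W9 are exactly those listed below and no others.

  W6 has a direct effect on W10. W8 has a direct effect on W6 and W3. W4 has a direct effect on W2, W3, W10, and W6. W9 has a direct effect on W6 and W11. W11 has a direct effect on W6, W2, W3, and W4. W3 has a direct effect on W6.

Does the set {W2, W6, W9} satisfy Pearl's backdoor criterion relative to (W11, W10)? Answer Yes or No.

No

Backdoor paths from W11 to W10 (paths whose first edge points into W11):
  P1: W11 <- W9 -> W6 <- W8 -> W3 <- W4 -> W10
  P2: W11 <- W9 -> W6 <- W4 -> W10
  P3: W11 <- W9 -> W6 <- W3 <- W4 -> W10
  P4: W11 <- W9 -> W6 -> W10
Condition 1 (no descendant of W11 in the set): FAILS — W2 and W6 are descendants of W11.
Condition 2 (every backdoor path blocked by {W2, W6, W9}):
  P1: blocked at fork node W9 ∈ conditioning set.
  P2: blocked at fork node W9 ∈ conditioning set.
  P3: blocked at fork node W9 ∈ conditioning set.
  P4: blocked at fork node W9 ∈ conditioning set.
{W2, W6, W9} does not satisfy the backdoor criterion.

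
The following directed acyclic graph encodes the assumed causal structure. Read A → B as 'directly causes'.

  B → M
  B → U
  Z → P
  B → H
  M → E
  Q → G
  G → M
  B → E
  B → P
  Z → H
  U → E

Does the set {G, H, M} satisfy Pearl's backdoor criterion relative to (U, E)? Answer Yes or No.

Backdoor paths from U to E (paths whose first edge points into U):
  P1: U <- B -> M -> E
  P2: U <- B -> E
Condition 1 (no descendant of U in the set): holds — descendants of U are {E}; none are in {G, H, M}.
Condition 2 (every backdoor path blocked by {G, H, M}):
  P1: blocked at chain node M ∈ conditioning set.
  P2: open — no interior node is in the conditioning set.
{G, H, M} does not satisfy the backdoor criterion.

No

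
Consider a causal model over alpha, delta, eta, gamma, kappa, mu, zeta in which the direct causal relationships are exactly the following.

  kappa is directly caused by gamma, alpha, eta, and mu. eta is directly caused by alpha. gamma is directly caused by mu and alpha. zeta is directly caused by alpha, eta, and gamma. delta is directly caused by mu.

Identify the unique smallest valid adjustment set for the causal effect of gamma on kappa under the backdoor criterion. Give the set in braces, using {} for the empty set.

{alpha, mu}

Variables eligible for adjustment (non-descendants of gamma, excluding gamma and kappa): {alpha, delta, eta, mu}.
Backdoor paths from gamma to kappa:
  P1: gamma <- mu -> kappa
  P2: gamma <- alpha -> eta -> kappa
  P3: gamma <- alpha -> zeta <- eta -> kappa
  P4: gamma <- alpha -> kappa
The empty set is not sufficient: P1 (gamma <- mu -> kappa) has no collider blocking it and no conditioned non-collider, so it is open.
Try {alpha, mu}:
  P1: blocked at fork node mu ∈ conditioning set.
  P2: blocked at fork node alpha ∈ conditioning set.
  P3: blocked at fork node alpha ∈ conditioning set.
  P4: blocked at fork node alpha ∈ conditioning set.
{alpha, mu} contains no descendant of gamma and blocks every backdoor path.
Every element of {alpha, mu} is needed (dropping alpha leaves P2 open; dropping mu leaves P1 open), so no proper subset is valid.
Among all size-2 subsets of the eligible variables, only {alpha, mu} blocks every backdoor path, so it is the unique smallest valid adjustment set.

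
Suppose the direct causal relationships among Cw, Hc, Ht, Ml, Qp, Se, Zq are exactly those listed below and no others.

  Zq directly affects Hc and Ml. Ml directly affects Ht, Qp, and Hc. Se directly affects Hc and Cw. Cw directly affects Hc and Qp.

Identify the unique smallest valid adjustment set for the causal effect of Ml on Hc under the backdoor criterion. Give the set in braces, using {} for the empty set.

{Zq}

Variables eligible for adjustment (non-descendants of Ml, excluding Ml and Hc): {Cw, Se, Zq}.
Backdoor paths from Ml to Hc:
  P1: Ml <- Zq -> Hc
The empty set is not sufficient: P1 (Ml <- Zq -> Hc) has no collider blocking it and no conditioned non-collider, so it is open.
Try {Zq}:
  P1: blocked at fork node Zq ∈ conditioning set.
{Zq} contains no descendant of Ml and blocks every backdoor path.
No other singleton works — e.g. {Se} leaves P1 open — so {Zq} is the unique smallest valid adjustment set.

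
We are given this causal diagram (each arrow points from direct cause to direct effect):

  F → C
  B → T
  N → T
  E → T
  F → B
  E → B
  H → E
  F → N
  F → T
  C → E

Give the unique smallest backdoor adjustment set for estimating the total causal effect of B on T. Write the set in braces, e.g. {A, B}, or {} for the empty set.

Variables eligible for adjustment (non-descendants of B, excluding B and T): {C, E, F, H, N}.
Backdoor paths from B to T:
  P1: B <- F -> C -> E -> T
  P2: B <- F -> N -> T
  P3: B <- F -> T
  P4: B <- E <- C <- F -> N -> T
  P5: B <- E <- C <- F -> T
  P6: B <- E -> T
The empty set is not sufficient: P1 (B <- F -> C -> E -> T) has no collider blocking it and no conditioned non-collider, so it is open.
Try {E, F}:
  P1: blocked at fork node F ∈ conditioning set.
  P2: blocked at fork node F ∈ conditioning set.
  P3: blocked at fork node F ∈ conditioning set.
  P4: blocked at chain node E ∈ conditioning set.
  P5: blocked at chain node E ∈ conditioning set.
  P6: blocked at fork node E ∈ conditioning set.
{E, F} contains no descendant of B and blocks every backdoor path.
Every element of {E, F} is needed (dropping E leaves P6 open; dropping F leaves P2 open), so no proper subset is valid.
Among all size-2 subsets of the eligible variables, only {E, F} blocks every backdoor path, so it is the unique smallest valid adjustment set.

{E, F}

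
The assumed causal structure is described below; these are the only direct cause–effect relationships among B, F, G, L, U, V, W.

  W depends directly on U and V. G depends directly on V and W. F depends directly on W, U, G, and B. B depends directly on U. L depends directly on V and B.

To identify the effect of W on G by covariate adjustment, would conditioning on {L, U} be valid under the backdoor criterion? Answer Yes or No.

Backdoor paths from W to G (paths whose first edge points into W):
  P1: W <- U -> B -> L <- V -> G
  P2: W <- U -> B -> F <- G
  P3: W <- U -> F <- B -> L <- V -> G
  P4: W <- U -> F <- G
  P5: W <- V -> L <- B <- U -> F <- G
  P6: W <- V -> L <- B -> F <- G
  P7: W <- V -> G
Condition 1 (no descendant of W in the set): holds — descendants of W are {F, G}; none are in {L, U}.
Condition 2 (every backdoor path blocked by {L, U}):
  P1: blocked at fork node U ∈ conditioning set.
  P2: blocked at fork node U ∈ conditioning set.
  P3: blocked at fork node U ∈ conditioning set.
  P4: blocked at fork node U ∈ conditioning set.
  P5: blocked at fork node U ∈ conditioning set.
  P6: blocked at collider F (neither it nor any descendant is in the conditioning set).
  P7: open — no interior node is in the conditioning set.
{L, U} does not satisfy the backdoor criterion.

No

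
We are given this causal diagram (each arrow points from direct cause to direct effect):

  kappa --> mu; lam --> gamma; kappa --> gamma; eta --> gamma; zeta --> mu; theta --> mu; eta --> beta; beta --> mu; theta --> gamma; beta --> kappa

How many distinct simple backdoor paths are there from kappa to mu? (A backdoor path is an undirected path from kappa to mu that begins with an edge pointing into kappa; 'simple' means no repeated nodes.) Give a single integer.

A backdoor path from kappa to mu is any simple undirected path whose first edge points into kappa (i.e. leaves kappa via a parent).
Parents of kappa: {beta}.
Enumerating:
  P1: kappa <- beta <- eta -> gamma <- theta -> mu
  P2: kappa <- beta -> mu
That exhausts the simple backdoor paths. Count: 2.

2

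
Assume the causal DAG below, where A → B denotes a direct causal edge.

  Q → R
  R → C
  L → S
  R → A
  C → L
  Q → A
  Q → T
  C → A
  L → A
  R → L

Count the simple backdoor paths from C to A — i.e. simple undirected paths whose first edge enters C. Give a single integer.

3

A backdoor path from C to A is any simple undirected path whose first edge points into C (i.e. leaves C via a parent).
Parents of C: {R}.
Enumerating:
  P1: C <- R <- Q -> A
  P2: C <- R -> L -> A
  P3: C <- R -> A
That exhausts the simple backdoor paths. Count: 3.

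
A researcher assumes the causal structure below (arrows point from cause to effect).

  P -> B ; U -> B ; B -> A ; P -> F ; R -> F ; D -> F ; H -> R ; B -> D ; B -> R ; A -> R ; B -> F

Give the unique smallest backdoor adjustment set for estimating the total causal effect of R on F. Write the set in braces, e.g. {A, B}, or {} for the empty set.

Variables eligible for adjustment (non-descendants of R, excluding R and F): {A, B, D, H, P, U}.
Backdoor paths from R to F:
  P1: R <- B <- P -> F
  P2: R <- B -> D -> F
  P3: R <- B -> F
  P4: R <- A <- B <- P -> F
  P5: R <- A <- B -> D -> F
  P6: R <- A <- B -> F
The empty set is not sufficient: P1 (R <- B <- P -> F) has no collider blocking it and no conditioned non-collider, so it is open.
Try {B}:
  P1: blocked at chain node B ∈ conditioning set.
  P2: blocked at fork node B ∈ conditioning set.
  P3: blocked at fork node B ∈ conditioning set.
  P4: blocked at chain node B ∈ conditioning set.
  P5: blocked at fork node B ∈ conditioning set.
  P6: blocked at fork node B ∈ conditioning set.
{B} contains no descendant of R and blocks every backdoor path.
No other singleton works — e.g. {P} leaves P2 open — so {B} is the unique smallest valid adjustment set.

{B}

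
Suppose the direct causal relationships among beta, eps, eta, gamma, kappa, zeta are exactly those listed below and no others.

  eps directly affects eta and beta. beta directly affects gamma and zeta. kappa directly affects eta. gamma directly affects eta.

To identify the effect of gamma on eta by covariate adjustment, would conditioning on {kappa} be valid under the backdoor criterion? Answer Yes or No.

Backdoor paths from gamma to eta (paths whose first edge points into gamma):
  P1: gamma <- beta <- eps -> eta
Condition 1 (no descendant of gamma in the set): holds — descendants of gamma are {eta}; none are in {kappa}.
Condition 2 (every backdoor path blocked by {kappa}):
  P1: open — no interior node is in the conditioning set.
{kappa} does not satisfy the backdoor criterion.

No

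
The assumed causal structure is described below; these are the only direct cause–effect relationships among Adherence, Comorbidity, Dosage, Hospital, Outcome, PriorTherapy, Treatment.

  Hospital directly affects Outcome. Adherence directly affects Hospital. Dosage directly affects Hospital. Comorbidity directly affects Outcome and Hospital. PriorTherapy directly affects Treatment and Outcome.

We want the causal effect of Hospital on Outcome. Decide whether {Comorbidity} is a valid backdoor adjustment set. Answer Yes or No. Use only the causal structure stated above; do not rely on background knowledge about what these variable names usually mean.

Backdoor paths from Hospital to Outcome (paths whose first edge points into Hospital):
  P1: Hospital <- Comorbidity -> Outcome
Condition 1 (no descendant of Hospital in the set): holds — descendants of Hospital are {Outcome}; none are in {Comorbidity}.
Condition 2 (every backdoor path blocked by {Comorbidity}):
  P1: blocked at fork node Comorbidity ∈ conditioning set.
{Comorbidity} satisfies the backdoor criterion.

Yes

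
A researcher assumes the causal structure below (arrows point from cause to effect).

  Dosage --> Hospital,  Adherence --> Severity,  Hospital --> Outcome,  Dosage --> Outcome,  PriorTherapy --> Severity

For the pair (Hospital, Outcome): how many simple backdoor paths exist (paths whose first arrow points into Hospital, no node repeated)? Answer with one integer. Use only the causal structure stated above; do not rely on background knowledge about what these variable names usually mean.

1

A backdoor path from Hospital to Outcome is any simple undirected path whose first edge points into Hospital (i.e. leaves Hospital via a parent).
Parents of Hospital: {Dosage}.
Enumerating:
  P1: Hospital <- Dosage -> Outcome
That exhausts the simple backdoor paths. Count: 1.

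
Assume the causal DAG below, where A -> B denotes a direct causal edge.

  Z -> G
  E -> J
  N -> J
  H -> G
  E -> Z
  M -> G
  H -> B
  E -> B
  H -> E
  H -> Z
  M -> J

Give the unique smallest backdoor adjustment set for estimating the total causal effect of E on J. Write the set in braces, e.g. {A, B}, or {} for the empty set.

Variables eligible for adjustment (non-descendants of E, excluding E and J): {H, M, N}.
Backdoor paths from E to J:
  P1: E <- H -> Z -> G <- M -> J
  P2: E <- H -> G <- M -> J
Each backdoor path contains an unconditioned collider, so every path is already blocked with the empty conditioning set:
  P1: blocked at collider G (neither it nor any descendant is in the conditioning set).
  P2: blocked at collider G (neither it nor any descendant is in the conditioning set).
The empty set is therefore the unique smallest valid set.

{}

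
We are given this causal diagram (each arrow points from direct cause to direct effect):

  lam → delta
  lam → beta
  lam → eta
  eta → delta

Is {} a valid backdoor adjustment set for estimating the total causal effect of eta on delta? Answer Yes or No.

Backdoor paths from eta to delta (paths whose first edge points into eta):
  P1: eta <- lam -> delta
Condition 1 (no descendant of eta in the set): holds — descendants of eta are {delta}; none are in {}.
Condition 2 (every backdoor path blocked by {}):
  P1: open — no interior node is in the conditioning set.
{} does not satisfy the backdoor criterion.

No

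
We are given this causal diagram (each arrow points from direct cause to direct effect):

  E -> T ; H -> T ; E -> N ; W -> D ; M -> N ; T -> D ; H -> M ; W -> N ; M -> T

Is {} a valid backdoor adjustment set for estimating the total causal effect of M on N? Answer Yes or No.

Yes

Backdoor paths from M to N (paths whose first edge points into M):
  P1: M <- H -> T <- E -> N
  P2: M <- H -> T -> D <- W -> N
Condition 1 (no descendant of M in the set): holds — descendants of M are {D, N, T}; none are in {}.
Condition 2 (every backdoor path blocked by {}):
  P1: blocked at collider T (neither it nor any descendant is in the conditioning set).
  P2: blocked at collider D (neither it nor any descendant is in the conditioning set).
{} satisfies the backdoor criterion.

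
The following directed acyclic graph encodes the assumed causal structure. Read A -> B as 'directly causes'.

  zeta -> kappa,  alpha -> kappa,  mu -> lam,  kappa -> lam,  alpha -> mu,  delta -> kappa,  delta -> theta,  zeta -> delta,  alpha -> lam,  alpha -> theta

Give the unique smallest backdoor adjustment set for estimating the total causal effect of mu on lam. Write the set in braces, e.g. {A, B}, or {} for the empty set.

Variables eligible for adjustment (non-descendants of mu, excluding mu and lam): {alpha, delta, kappa, theta, zeta}.
Backdoor paths from mu to lam:
  P1: mu <- alpha -> theta <- delta <- zeta -> kappa -> lam
  P2: mu <- alpha -> theta <- delta -> kappa -> lam
  P3: mu <- alpha -> kappa -> lam
  P4: mu <- alpha -> lam
The empty set is not sufficient: P3 (mu <- alpha -> kappa -> lam) has no collider blocking it and no conditioned non-collider, so it is open.
Try {alpha}:
  P1: blocked at fork node alpha ∈ conditioning set.
  P2: blocked at fork node alpha ∈ conditioning set.
  P3: blocked at fork node alpha ∈ conditioning set.
  P4: blocked at fork node alpha ∈ conditioning set.
{alpha} contains no descendant of mu and blocks every backdoor path.
No other singleton works — e.g. {zeta} leaves P3 open — so {alpha} is the unique smallest valid adjustment set.

{alpha}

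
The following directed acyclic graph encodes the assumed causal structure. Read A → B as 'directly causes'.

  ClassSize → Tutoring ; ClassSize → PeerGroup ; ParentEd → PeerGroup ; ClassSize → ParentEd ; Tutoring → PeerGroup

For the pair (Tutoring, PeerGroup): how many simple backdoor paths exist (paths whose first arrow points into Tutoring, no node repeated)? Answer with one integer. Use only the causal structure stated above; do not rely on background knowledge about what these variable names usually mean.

A backdoor path from Tutoring to PeerGroup is any simple undirected path whose first edge points into Tutoring (i.e. leaves Tutoring via a parent).
Parents of Tutoring: {ClassSize}.
Enumerating:
  P1: Tutoring <- ClassSize -> ParentEd -> PeerGroup
  P2: Tutoring <- ClassSize -> PeerGroup
That exhausts the simple backdoor paths. Count: 2.

2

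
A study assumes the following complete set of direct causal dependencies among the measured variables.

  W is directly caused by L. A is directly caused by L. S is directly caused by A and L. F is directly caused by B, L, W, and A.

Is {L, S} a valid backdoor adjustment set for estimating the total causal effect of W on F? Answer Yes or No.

Backdoor paths from W to F (paths whose first edge points into W):
  P1: W <- L -> A -> F
  P2: W <- L -> F
  P3: W <- L -> S <- A -> F
Condition 1 (no descendant of W in the set): holds — descendants of W are {F}; none are in {L, S}.
Condition 2 (every backdoor path blocked by {L, S}):
  P1: blocked at fork node L ∈ conditioning set.
  P2: blocked at fork node L ∈ conditioning set.
  P3: blocked at fork node L ∈ conditioning set.
{L, S} satisfies the backdoor criterion.

Yes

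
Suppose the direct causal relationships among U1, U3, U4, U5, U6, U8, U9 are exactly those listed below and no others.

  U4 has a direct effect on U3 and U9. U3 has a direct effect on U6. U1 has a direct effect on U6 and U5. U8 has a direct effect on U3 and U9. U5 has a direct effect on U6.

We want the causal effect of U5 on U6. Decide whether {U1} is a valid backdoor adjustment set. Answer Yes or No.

Yes

Backdoor paths from U5 to U6 (paths whose first edge points into U5):
  P1: U5 <- U1 -> U6
Condition 1 (no descendant of U5 in the set): holds — descendants of U5 are {U6}; none are in {U1}.
Condition 2 (every backdoor path blocked by {U1}):
  P1: blocked at fork node U1 ∈ conditioning set.
{U1} satisfies the backdoor criterion.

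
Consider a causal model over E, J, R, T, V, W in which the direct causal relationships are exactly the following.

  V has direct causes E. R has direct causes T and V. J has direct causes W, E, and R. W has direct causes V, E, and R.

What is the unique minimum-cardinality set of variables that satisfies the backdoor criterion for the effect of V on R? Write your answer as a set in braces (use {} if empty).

Variables eligible for adjustment (non-descendants of V, excluding V and R): {E, T}.
Backdoor paths from V to R:
  P1: V <- E -> W <- R
  P2: V <- E -> W -> J <- R
  P3: V <- E -> J <- R
  P4: V <- E -> J <- W <- R
Each backdoor path contains an unconditioned collider, so every path is already blocked with the empty conditioning set:
  P1: blocked at collider W (neither it nor any descendant is in the conditioning set).
  P2: blocked at collider J (neither it nor any descendant is in the conditioning set).
  P3: blocked at collider J (neither it nor any descendant is in the conditioning set).
  P4: blocked at collider J (neither it nor any descendant is in the conditioning set).
The empty set is therefore the unique smallest valid set.

{}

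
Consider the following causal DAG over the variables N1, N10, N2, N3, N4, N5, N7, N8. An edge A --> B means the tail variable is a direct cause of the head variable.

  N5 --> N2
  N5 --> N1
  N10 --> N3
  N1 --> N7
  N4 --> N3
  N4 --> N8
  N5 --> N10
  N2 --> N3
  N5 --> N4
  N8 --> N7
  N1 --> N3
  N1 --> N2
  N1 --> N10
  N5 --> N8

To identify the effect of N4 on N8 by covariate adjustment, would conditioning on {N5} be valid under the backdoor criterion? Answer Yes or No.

Yes

Backdoor paths from N4 to N8 (paths whose first edge points into N4):
  P1: N4 <- N5 -> N1 -> N7 <- N8
  P2: N4 <- N5 -> N10 <- N1 -> N7 <- N8
  P3: N4 <- N5 -> N10 -> N3 <- N1 -> N7 <- N8
  P4: N4 <- N5 -> N10 -> N3 <- N2 <- N1 -> N7 <- N8
  P5: N4 <- N5 -> N2 <- N1 -> N7 <- N8
  P6: N4 <- N5 -> N2 -> N3 <- N1 -> N7 <- N8
  P7: N4 <- N5 -> N2 -> N3 <- N10 <- N1 -> N7 <- N8
  P8: N4 <- N5 -> N8
Condition 1 (no descendant of N4 in the set): holds — descendants of N4 are {N3, N7, N8}; none are in {N5}.
Condition 2 (every backdoor path blocked by {N5}):
  P1: blocked at fork node N5 ∈ conditioning set.
  P2: blocked at fork node N5 ∈ conditioning set.
  P3: blocked at fork node N5 ∈ conditioning set.
  P4: blocked at fork node N5 ∈ conditioning set.
  P5: blocked at fork node N5 ∈ conditioning set.
  P6: blocked at fork node N5 ∈ conditioning set.
  P7: blocked at fork node N5 ∈ conditioning set.
  P8: blocked at fork node N5 ∈ conditioning set.
{N5} satisfies the backdoor criterion.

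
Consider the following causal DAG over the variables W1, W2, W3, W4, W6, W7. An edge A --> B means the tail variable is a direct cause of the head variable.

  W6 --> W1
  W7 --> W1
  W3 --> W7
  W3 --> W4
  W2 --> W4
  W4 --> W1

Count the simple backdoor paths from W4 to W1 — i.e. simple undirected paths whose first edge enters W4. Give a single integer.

A backdoor path from W4 to W1 is any simple undirected path whose first edge points into W4 (i.e. leaves W4 via a parent).
Parents of W4: {W2, W3}.
Enumerating:
  P1: W4 <- W3 -> W7 -> W1
That exhausts the simple backdoor paths. Count: 1.

1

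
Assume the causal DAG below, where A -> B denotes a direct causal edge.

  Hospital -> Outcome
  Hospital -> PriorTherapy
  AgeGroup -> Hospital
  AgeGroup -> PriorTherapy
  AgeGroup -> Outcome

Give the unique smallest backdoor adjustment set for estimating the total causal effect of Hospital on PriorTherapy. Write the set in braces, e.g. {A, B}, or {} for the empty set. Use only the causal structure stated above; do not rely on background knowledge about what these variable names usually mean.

Variables eligible for adjustment (non-descendants of Hospital, excluding Hospital and PriorTherapy): {AgeGroup}.
Backdoor paths from Hospital to PriorTherapy:
  P1: Hospital <- AgeGroup -> PriorTherapy
The empty set is not sufficient: P1 (Hospital <- AgeGroup -> PriorTherapy) has no collider blocking it and no conditioned non-collider, so it is open.
Try {AgeGroup}:
  P1: blocked at fork node AgeGroup ∈ conditioning set.
{AgeGroup} contains no descendant of Hospital and blocks every backdoor path.
{AgeGroup} is the unique smallest valid adjustment set.

{AgeGroup}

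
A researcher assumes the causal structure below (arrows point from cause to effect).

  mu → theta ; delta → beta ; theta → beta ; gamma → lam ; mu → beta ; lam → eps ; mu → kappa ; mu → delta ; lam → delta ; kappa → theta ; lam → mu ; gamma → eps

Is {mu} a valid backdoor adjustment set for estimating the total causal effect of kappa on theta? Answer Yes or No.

Backdoor paths from kappa to theta (paths whose first edge points into kappa):
  P1: kappa <- mu <- lam -> delta -> beta <- theta
  P2: kappa <- mu -> delta -> beta <- theta
  P3: kappa <- mu -> theta
  P4: kappa <- mu -> beta <- theta
Condition 1 (no descendant of kappa in the set): holds — descendants of kappa are {beta, theta}; none are in {mu}.
Condition 2 (every backdoor path blocked by {mu}):
  P1: blocked at chain node mu ∈ conditioning set.
  P2: blocked at fork node mu ∈ conditioning set.
  P3: blocked at fork node mu ∈ conditioning set.
  P4: blocked at fork node mu ∈ conditioning set.
{mu} satisfies the backdoor criterion.

Yes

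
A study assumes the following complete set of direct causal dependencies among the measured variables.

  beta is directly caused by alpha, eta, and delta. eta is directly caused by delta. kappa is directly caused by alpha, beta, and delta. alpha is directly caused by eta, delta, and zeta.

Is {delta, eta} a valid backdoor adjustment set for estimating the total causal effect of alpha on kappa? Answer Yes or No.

Yes

Backdoor paths from alpha to kappa (paths whose first edge points into alpha):
  P1: alpha <- delta -> eta -> beta -> kappa
  P2: alpha <- delta -> beta -> kappa
  P3: alpha <- delta -> kappa
  P4: alpha <- eta <- delta -> beta -> kappa
  P5: alpha <- eta <- delta -> kappa
  P6: alpha <- eta -> beta <- delta -> kappa
  P7: alpha <- eta -> beta -> kappa
Condition 1 (no descendant of alpha in the set): holds — descendants of alpha are {beta, kappa}; none are in {delta, eta}.
Condition 2 (every backdoor path blocked by {delta, eta}):
  P1: blocked at fork node delta ∈ conditioning set.
  P2: blocked at fork node delta ∈ conditioning set.
  P3: blocked at fork node delta ∈ conditioning set.
  P4: blocked at chain node eta ∈ conditioning set.
  P5: blocked at chain node eta ∈ conditioning set.
  P6: blocked at fork node eta ∈ conditioning set.
  P7: blocked at fork node eta ∈ conditioning set.
{delta, eta} satisfies the backdoor criterion.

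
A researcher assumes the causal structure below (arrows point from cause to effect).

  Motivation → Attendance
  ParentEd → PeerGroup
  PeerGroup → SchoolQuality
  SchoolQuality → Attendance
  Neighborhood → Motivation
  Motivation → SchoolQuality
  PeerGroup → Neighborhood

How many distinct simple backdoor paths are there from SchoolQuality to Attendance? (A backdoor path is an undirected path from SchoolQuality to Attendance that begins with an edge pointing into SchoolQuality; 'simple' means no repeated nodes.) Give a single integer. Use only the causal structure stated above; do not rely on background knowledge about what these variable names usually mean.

A backdoor path from SchoolQuality to Attendance is any simple undirected path whose first edge points into SchoolQuality (i.e. leaves SchoolQuality via a parent).
Parents of SchoolQuality: {Motivation, PeerGroup}.
Enumerating:
  P1: SchoolQuality <- PeerGroup -> Neighborhood -> Motivation -> Attendance
  P2: SchoolQuality <- Motivation -> Attendance
That exhausts the simple backdoor paths. Count: 2.

2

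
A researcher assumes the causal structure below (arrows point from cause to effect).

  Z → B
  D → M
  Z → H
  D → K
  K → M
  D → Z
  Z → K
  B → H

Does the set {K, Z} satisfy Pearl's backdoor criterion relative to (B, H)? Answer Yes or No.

Backdoor paths from B to H (paths whose first edge points into B):
  P1: B <- Z -> H
Condition 1 (no descendant of B in the set): holds — descendants of B are {H}; none are in {K, Z}.
Condition 2 (every backdoor path blocked by {K, Z}):
  P1: blocked at fork node Z ∈ conditioning set.
{K, Z} satisfies the backdoor criterion.

Yes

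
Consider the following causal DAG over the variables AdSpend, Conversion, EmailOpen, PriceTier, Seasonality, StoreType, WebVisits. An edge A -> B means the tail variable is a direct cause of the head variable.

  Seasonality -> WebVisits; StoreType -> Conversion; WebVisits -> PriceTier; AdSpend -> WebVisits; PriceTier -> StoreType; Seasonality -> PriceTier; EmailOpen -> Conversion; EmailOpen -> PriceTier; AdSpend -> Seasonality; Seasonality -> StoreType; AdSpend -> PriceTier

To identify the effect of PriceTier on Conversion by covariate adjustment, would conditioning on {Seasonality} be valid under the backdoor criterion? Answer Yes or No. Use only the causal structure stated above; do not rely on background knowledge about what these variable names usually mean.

No

Backdoor paths from PriceTier to Conversion (paths whose first edge points into PriceTier):
  P1: PriceTier <- AdSpend -> Seasonality -> StoreType -> Conversion
  P2: PriceTier <- AdSpend -> WebVisits <- Seasonality -> StoreType -> Conversion
  P3: PriceTier <- EmailOpen -> Conversion
  P4: PriceTier <- Seasonality -> StoreType -> Conversion
  P5: PriceTier <- WebVisits <- AdSpend -> Seasonality -> StoreType -> Conversion
  P6: PriceTier <- WebVisits <- Seasonality -> StoreType -> Conversion
Condition 1 (no descendant of PriceTier in the set): holds — descendants of PriceTier are {Conversion, StoreType}; none are in {Seasonality}.
Condition 2 (every backdoor path blocked by {Seasonality}):
  P1: blocked at chain node Seasonality ∈ conditioning set.
  P2: blocked at collider WebVisits (neither it nor any descendant is in the conditioning set).
  P3: open — no interior node is in the conditioning set.
  P4: blocked at fork node Seasonality ∈ conditioning set.
  P5: blocked at chain node Seasonality ∈ conditioning set.
  P6: blocked at fork node Seasonality ∈ conditioning set.
{Seasonality} does not satisfy the backdoor criterion.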